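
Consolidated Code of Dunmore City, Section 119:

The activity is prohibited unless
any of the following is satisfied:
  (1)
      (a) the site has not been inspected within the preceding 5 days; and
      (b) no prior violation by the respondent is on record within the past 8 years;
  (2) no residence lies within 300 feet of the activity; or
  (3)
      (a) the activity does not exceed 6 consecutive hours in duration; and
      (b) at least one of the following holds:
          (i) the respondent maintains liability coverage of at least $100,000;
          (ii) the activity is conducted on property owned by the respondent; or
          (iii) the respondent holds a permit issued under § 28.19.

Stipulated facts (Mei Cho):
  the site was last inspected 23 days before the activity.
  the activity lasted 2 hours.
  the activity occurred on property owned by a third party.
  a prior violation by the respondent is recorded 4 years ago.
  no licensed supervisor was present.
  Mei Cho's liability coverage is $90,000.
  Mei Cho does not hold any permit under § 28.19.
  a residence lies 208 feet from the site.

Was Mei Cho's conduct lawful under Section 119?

No — unlawful.

(a) not (site inspected) — satisfied.
(b) no prior violation — fails.
(1) = T AND F = false.
(2) no residence in 300 ft — not satisfied.
(a) ≤ 6 hrs duration — met.
(i) coverage ≥ $100,000 — fails.
(ii) own property — fails.
(iii) holds permit — fails.
So (b) is not satisfied (F OR F OR F).
(3): T AND F → false.
So Overall is not satisfied (F OR F OR F).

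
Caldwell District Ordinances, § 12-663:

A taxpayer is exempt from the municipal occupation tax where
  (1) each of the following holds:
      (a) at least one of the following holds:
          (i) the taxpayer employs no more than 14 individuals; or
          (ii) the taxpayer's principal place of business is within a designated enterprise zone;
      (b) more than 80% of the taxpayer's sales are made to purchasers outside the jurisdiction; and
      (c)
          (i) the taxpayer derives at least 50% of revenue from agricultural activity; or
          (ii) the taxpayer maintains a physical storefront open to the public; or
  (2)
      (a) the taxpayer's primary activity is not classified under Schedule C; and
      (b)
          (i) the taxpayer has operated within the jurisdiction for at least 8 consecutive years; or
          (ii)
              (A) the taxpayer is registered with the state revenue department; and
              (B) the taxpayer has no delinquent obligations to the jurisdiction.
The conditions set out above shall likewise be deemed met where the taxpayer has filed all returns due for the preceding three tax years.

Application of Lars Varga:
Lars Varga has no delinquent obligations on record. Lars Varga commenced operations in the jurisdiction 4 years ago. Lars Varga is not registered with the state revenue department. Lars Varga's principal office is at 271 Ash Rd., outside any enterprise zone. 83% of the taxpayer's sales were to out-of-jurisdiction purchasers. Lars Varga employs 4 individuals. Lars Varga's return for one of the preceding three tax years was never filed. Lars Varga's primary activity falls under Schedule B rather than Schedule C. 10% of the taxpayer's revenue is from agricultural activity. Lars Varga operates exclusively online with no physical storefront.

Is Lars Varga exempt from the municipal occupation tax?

No — not exempt.

(i) ≤ 14 employees — met.
(ii) in enterprise zone — not satisfied.
(a) = T OR F = true.
(b) >80% out-of-jur. sales — met.
(i) ≥50% agricultural — fails.
(ii) has storefront — fails.
So (c) is not satisfied (F OR F).
(1): T AND T AND F → false.
(a) not (Schedule C activity) — satisfied.
(i) ≥ 8 yrs in jurisdiction — not satisfied.
(A) state-registered — not met.
(B) no delinquency — holds.
(ii): F AND T → false.
(b): F OR F → false.
(2): T AND F → false.
So Overall is not satisfied (F OR F).
Exception (returns current) — not satisfied.
Result: main false OR exception false → false.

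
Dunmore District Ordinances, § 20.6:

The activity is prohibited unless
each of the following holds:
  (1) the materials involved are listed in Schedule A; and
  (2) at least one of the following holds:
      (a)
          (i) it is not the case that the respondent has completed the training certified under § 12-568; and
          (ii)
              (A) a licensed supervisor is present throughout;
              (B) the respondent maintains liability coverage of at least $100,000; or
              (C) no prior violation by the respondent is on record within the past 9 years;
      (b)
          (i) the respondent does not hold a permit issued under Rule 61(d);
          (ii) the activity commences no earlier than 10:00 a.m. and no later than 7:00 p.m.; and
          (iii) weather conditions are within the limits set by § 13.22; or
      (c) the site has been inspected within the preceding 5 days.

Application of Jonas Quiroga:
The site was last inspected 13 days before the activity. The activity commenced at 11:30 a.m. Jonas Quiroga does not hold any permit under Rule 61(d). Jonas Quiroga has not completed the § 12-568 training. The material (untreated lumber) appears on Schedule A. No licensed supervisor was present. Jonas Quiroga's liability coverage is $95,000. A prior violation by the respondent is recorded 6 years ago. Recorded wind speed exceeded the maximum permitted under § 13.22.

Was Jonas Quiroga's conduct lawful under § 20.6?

(1) Schedule A material — met.
(i) not (training certified) — met.
(A) supervisor present — fails.
(B) coverage ≥ $100,000 — not satisfied.
(C) no prior violation — fails.
(ii): F OR F OR F → false.
(a) = T AND F = false.
(i) not (holds permit) — met.
(ii) start within hours — holds.
(iii) weather ok — not met.
(b) = T AND T AND F = false.
(c) site inspected — not met.
(2): F OR F OR F → false.
So Overall is not satisfied (T AND F).

No — unlawful.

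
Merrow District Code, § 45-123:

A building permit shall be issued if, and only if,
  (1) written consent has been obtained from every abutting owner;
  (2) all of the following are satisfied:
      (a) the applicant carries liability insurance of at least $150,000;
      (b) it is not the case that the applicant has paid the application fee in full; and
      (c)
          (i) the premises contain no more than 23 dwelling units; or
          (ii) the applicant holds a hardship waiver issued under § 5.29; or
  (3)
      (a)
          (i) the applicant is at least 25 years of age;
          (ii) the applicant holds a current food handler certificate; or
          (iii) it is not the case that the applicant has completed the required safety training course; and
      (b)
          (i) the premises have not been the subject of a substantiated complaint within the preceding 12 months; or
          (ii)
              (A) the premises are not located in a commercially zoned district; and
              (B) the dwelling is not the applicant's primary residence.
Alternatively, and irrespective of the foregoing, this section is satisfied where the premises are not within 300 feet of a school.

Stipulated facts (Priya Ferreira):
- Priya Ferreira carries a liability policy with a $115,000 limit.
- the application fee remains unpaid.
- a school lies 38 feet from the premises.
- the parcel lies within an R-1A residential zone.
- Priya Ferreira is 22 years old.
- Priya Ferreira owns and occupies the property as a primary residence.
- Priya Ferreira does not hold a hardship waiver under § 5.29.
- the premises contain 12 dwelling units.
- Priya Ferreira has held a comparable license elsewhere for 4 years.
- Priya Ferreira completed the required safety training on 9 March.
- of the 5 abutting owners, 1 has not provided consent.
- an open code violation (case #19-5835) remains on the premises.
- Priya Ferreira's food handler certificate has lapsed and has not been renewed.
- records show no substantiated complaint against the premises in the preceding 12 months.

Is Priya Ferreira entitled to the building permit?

No — denied.

(1) all abutters consent — not satisfied.
(a) insurance ≥ $150,000 — not satisfied.
(b) not (fee paid) — satisfied.
(i) ≤ 23 units — met.
(ii) hardship waiver — not met.
(c) = T OR F = true.
(2): F AND T AND T → false.
(i) age ≥ 25 — not satisfied.
(ii) food handler cert. — not met.
(iii) not (safety training) — not satisfied.
(a) = F OR F OR F = false.
(i) no complaint in 12 mo. — met.
(A) not (commercially zoned) — holds.
(B) not (primary residence) — not met.
(ii): T AND F → false.
(b): T OR F → true.
(3) = F AND T = false.
Overall: F OR F OR F → false.
Exception (≥300 ft from school) — not satisfied.
Result: main false OR exception false → false.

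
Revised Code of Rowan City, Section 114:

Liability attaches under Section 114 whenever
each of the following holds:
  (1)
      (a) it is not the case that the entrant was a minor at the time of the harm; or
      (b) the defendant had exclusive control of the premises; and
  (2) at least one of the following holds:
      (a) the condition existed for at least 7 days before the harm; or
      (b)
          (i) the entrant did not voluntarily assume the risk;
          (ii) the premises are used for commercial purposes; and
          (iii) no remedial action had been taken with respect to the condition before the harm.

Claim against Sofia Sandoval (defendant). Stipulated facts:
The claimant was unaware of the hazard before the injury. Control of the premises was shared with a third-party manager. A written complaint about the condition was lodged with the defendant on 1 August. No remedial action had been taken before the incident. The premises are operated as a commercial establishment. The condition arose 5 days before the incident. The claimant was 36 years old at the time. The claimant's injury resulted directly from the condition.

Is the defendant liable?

(a) not (entrant a minor) — holds.
(b) exclusive control — not satisfied.
(1): T OR F → true.
(a) condition ≥7 days old — fails.
(i) no assumed risk — met.
(ii) commercial use — satisfied.
(iii) no remedial action — met.
(b): T AND T AND T → true.
(2) = F OR T = true.
So Overall is satisfied (T AND T).

Yes — liable.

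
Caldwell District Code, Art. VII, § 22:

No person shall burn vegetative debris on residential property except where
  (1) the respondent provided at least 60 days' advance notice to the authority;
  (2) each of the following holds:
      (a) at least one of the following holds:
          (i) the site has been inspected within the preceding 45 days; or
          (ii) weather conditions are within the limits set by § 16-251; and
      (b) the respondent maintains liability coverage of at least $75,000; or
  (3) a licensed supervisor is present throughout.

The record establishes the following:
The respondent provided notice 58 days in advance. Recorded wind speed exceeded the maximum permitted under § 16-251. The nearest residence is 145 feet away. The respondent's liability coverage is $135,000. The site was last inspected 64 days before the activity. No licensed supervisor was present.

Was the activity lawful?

(1) ≥60 days' notice — not met.
(i) site inspected — not satisfied.
(ii) weather ok — fails.
So (a) is not satisfied (F OR F).
(b) coverage ≥ $75,000 — satisfied.
(2) = F AND T = false.
(3) supervisor present — fails.
Overall: F OR F OR F → false.

No — unlawful.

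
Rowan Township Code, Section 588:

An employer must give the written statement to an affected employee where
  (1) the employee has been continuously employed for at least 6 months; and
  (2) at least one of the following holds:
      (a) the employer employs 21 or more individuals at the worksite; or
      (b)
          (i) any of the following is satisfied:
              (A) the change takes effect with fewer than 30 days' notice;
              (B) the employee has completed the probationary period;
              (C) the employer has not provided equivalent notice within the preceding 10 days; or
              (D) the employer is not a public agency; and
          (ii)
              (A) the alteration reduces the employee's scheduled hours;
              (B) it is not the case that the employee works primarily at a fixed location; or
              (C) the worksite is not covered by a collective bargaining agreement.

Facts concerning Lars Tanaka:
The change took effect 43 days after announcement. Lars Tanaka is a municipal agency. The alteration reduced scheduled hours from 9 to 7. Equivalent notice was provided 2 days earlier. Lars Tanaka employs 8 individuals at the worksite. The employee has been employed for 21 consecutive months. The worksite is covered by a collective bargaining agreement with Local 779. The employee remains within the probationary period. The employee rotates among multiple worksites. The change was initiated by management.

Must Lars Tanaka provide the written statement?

No — not required.

(1) tenure ≥ 6 mo. — satisfied.
(a) ≥ 21 at site — not satisfied.
(A) < 30 days' notice — fails.
(B) past probation — fails.
(C) no recent notice — not met.
(D) not (public agency) — fails.
So (i) is not satisfied (F OR F OR F OR F).
(A) hours reduced — met.
(B) not (fixed location) — met.
(C) no CBA — not met.
(ii): T OR T OR F → true.
(b) = F AND T = false.
(2): F OR F → false.
Overall: T AND F → false.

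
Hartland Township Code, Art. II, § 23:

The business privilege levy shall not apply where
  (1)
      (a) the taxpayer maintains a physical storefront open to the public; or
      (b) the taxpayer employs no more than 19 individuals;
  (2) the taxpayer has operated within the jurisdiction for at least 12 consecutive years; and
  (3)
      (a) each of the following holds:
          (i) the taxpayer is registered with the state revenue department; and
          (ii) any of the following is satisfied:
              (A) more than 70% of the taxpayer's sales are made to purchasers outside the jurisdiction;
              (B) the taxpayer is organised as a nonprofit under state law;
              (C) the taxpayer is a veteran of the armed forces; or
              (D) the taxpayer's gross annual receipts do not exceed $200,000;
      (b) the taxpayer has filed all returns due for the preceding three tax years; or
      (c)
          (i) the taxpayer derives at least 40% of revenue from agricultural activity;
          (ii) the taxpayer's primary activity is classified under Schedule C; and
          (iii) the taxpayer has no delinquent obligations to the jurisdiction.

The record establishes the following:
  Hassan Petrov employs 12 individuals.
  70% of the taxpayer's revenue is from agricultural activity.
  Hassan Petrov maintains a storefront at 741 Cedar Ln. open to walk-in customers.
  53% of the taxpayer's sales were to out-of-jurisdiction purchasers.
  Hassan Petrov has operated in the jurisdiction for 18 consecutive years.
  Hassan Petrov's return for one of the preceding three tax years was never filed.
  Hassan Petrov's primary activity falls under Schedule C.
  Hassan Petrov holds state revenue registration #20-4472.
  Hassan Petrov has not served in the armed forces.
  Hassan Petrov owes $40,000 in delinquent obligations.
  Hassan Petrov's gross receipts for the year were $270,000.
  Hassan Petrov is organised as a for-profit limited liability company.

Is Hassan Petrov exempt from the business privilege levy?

No — not exempt.

(a) has storefront — holds.
(b) ≤ 19 employees — satisfied.
(1) = T OR T = true.
(2) ≥ 12 yrs in jurisdiction — holds.
(i) state-registered — met.
(A) >70% out-of-jur. sales — fails.
(B) nonprofit — not satisfied.
(C) veteran — not satisfied.
(D) receipts ≤ $200,000 — not satisfied.
(ii): F OR F OR F OR F → false.
(a) = T AND F = false.
(b) returns current — not satisfied.
(i) ≥40% agricultural — satisfied.
(ii) Schedule C activity — holds.
(iii) no delinquency — fails.
(c): T AND T AND F → false.
(3) = F OR F OR F = false.
So Overall is not satisfied (T AND T AND F).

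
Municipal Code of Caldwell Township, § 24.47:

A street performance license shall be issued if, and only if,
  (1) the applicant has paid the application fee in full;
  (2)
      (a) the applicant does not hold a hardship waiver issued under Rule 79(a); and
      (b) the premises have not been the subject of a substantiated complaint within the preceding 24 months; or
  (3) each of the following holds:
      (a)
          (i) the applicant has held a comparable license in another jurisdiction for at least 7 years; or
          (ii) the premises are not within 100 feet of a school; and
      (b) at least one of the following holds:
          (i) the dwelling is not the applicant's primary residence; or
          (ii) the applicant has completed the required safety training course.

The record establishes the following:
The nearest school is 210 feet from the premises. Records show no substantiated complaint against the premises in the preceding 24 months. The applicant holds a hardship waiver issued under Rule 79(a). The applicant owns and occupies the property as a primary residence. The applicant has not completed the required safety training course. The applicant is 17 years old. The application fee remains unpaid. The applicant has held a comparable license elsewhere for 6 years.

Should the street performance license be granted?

No — denied.

(1) fee paid — not satisfied.
(a) not (hardship waiver) — not satisfied.
(b) no complaint in 24 mo. — met.
So (2) is not satisfied (F AND T).
(i) prior license ≥ 7 yr — fails.
(ii) ≥100 ft from school — satisfied.
So (a) is satisfied (F OR T).
(i) not (primary residence) — not met.
(ii) safety training — fails.
So (b) is not satisfied (F OR F).
(3): T AND F → false.
So Overall is not satisfied (F OR F OR F).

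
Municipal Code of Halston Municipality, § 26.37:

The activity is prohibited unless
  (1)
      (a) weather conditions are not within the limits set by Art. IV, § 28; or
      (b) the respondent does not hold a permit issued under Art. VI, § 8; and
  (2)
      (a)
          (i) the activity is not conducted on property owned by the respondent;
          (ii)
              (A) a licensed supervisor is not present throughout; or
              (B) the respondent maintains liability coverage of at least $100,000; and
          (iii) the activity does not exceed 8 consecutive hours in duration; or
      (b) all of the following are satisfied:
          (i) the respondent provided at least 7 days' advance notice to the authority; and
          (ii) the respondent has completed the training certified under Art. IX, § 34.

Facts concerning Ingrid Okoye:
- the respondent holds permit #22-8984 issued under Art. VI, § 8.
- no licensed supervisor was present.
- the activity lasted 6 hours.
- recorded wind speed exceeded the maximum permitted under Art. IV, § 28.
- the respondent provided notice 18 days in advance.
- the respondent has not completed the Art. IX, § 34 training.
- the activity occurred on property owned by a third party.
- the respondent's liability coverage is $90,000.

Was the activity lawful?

Yes — lawful.

(a) not (weather ok) — met.
(b) not (holds permit) — not satisfied.
So (1) is satisfied (T OR F).
(i) not (own property) — met.
(A) not (supervisor present) — met.
(B) coverage ≥ $100,000 — fails.
(ii) = T OR F = true.
(iii) ≤ 8 hrs duration — satisfied.
(a): T AND T AND T → true.
(i) ≥7 days' notice — satisfied.
(ii) training certified — fails.
(b) = T AND F = false.
So (2) is satisfied (T OR F).
Overall = T AND T = true.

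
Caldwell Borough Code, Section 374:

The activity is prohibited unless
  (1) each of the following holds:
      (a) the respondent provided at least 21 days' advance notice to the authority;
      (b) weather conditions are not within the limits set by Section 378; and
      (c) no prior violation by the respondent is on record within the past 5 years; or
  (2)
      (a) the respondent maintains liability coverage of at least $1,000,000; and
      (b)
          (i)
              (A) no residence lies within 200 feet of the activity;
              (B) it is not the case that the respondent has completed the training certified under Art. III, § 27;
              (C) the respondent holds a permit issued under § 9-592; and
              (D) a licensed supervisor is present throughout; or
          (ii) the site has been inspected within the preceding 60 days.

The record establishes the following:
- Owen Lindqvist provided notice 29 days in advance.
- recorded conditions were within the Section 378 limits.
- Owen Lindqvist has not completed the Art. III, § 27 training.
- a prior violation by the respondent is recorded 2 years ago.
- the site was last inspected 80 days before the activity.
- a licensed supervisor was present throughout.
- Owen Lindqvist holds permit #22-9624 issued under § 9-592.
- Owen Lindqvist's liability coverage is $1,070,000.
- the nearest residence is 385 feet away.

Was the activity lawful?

(a) ≥21 days' notice — holds.
(b) not (weather ok) — fails.
(c) no prior violation — fails.
So (1) is not satisfied (T AND F AND F).
(a) coverage ≥ $1,000,000 — holds.
(A) no residence in 200 ft — satisfied.
(B) not (training certified) — satisfied.
(C) holds permit — satisfied.
(D) supervisor present — satisfied.
So (i) is satisfied (T AND T AND T AND T).
(ii) site inspected — fails.
(b) = T OR F = true.
So (2) is satisfied (T AND T).
Overall: F OR T → true.

Yes — lawful.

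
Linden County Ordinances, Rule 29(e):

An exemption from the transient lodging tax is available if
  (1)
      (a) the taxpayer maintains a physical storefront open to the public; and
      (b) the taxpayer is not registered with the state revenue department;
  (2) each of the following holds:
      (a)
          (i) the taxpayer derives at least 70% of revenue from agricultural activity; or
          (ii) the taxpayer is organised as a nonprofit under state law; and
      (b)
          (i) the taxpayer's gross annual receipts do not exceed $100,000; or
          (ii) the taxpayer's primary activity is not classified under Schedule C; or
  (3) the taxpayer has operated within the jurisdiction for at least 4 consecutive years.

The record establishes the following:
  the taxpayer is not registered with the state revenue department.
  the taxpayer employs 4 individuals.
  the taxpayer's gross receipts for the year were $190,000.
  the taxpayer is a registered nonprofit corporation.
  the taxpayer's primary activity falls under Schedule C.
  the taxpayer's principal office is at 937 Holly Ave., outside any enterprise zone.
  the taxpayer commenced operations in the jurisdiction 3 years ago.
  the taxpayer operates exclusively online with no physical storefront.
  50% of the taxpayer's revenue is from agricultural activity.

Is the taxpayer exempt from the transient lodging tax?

(a) has storefront — not met.
(b) not (state-registered) — holds.
(1): F AND T → false.
(i) ≥70% agricultural — not met.
(ii) nonprofit — satisfied.
(a) = F OR T = true.
(i) receipts ≤ $100,000 — not met.
(ii) not (Schedule C activity) — not met.
(b): F OR F → false.
So (2) is not satisfied (T AND F).
(3) ≥ 4 yrs in jurisdiction — not met.
Overall = F OR F OR F = false.

No — not exempt.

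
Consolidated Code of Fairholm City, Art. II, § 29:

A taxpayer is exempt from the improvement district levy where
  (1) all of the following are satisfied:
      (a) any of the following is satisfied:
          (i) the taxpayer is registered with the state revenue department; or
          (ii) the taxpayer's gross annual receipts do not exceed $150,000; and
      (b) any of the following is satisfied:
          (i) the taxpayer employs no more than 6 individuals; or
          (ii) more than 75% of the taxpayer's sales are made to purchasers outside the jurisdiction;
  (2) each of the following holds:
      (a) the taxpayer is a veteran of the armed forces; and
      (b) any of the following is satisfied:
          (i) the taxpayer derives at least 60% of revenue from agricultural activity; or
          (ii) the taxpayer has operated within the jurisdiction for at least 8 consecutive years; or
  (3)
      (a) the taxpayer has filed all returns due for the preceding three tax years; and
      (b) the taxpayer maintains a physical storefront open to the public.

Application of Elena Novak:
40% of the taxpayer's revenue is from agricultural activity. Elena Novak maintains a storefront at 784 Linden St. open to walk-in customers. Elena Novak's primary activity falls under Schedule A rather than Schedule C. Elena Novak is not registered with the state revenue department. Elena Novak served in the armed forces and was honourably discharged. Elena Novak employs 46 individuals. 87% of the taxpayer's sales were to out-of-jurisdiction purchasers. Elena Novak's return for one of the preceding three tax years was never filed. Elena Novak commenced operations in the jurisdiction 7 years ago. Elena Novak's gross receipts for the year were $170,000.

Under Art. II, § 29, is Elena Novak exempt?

No — not exempt.

(i) state-registered — not met.
(ii) receipts ≤ $150,000 — fails.
So (a) is not satisfied (F OR F).
(i) ≤ 6 employees — not met.
(ii) >75% out-of-jur. sales — holds.
(b): F OR T → true.
So (1) is not satisfied (F AND T).
(a) veteran — satisfied.
(i) ≥60% agricultural — not satisfied.
(ii) ≥ 8 yrs in jurisdiction — fails.
(b) = F OR F = false.
(2) = T AND F = false.
(a) returns current — not satisfied.
(b) has storefront — satisfied.
So (3) is not satisfied (F AND T).
Overall = F OR F OR F = false.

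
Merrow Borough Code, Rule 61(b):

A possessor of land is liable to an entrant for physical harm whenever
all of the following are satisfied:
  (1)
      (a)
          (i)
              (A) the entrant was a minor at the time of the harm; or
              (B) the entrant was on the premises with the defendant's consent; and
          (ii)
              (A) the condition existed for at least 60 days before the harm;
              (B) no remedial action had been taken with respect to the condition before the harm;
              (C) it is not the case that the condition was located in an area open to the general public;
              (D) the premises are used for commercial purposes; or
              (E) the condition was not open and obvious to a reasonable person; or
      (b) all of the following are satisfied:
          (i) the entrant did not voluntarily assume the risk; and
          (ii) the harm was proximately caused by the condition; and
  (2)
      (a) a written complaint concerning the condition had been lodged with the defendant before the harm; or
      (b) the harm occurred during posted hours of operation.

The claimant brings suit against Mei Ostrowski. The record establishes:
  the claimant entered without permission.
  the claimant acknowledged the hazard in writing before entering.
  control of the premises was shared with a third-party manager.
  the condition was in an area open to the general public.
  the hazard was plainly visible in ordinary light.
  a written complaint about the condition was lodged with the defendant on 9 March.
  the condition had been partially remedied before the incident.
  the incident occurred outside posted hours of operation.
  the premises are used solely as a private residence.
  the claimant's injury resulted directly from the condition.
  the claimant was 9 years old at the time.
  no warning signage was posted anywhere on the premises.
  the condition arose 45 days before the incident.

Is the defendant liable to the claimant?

No — not liable.

(A) entrant a minor — holds.
(B) consent to enter — not met.
So (i) is satisfied (T OR F).
(A) condition ≥60 days old — not met.
(B) no remedial action — not satisfied.
(C) not (public area) — not satisfied.
(D) commercial use — not satisfied.
(E) not open/obvious — not met.
(ii) = F OR F OR F OR F OR F = false.
(a) = T AND F = false.
(i) no assumed risk — not satisfied.
(ii) proximate cause — satisfied.
(b) = F AND T = false.
(1) = F OR F = false.
(a) complaint lodged — holds.
(b) during posted hours — not met.
(2) = T OR F = true.
Overall = F AND T = false.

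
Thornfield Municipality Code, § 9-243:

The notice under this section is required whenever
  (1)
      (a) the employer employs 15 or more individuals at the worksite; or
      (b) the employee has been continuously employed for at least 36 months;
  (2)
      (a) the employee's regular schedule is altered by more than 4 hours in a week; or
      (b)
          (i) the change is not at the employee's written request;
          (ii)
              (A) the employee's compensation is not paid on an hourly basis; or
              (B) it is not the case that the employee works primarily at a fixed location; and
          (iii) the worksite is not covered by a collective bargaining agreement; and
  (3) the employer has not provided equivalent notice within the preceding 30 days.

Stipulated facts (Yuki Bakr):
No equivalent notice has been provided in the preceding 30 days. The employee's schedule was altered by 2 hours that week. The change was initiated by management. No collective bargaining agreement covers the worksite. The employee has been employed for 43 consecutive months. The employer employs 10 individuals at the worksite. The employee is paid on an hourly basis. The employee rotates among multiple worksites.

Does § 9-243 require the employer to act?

Yes — required.

(a) ≥ 15 at site — not met.
(b) tenure ≥ 36 mo. — satisfied.
(1): F OR T → true.
(a) schedule shift > 4h — fails.
(i) not employee-requested — holds.
(A) not (hourly-paid) — not met.
(B) not (fixed location) — satisfied.
(ii) = F OR T = true.
(iii) no CBA — holds.
So (b) is satisfied (T AND T AND T).
(2) = F OR T = true.
(3) no recent notice — satisfied.
Overall: T AND T AND T → true.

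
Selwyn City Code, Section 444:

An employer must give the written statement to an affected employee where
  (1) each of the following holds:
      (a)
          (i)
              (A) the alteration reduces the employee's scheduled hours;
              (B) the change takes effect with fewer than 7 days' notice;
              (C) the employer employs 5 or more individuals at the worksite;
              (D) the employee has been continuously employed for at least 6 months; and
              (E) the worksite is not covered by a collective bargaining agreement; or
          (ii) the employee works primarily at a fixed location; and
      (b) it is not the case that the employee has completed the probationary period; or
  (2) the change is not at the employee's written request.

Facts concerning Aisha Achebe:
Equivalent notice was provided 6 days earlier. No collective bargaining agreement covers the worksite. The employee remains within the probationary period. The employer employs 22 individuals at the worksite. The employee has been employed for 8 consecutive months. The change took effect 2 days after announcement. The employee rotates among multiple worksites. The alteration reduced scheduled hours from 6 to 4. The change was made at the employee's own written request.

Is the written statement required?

Yes — required.

(A) hours reduced — satisfied.
(B) < 7 days' notice — holds.
(C) ≥ 5 at site — met.
(D) tenure ≥ 6 mo. — holds.
(E) no CBA — met.
(i): T AND T AND T AND T AND T → true.
(ii) fixed location — not satisfied.
So (a) is satisfied (T OR F).
(b) not (past probation) — met.
(1) = T AND T = true.
(2) not employee-requested — fails.
Overall: T OR F → true.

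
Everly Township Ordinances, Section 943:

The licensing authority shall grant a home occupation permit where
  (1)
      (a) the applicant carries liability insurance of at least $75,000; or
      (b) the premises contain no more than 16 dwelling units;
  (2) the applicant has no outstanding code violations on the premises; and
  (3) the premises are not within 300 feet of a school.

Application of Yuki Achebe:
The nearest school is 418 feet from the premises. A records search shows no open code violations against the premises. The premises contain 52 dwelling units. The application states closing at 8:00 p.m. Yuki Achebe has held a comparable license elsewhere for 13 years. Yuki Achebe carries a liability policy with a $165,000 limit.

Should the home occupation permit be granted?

(a) insurance ≥ $75,000 — holds.
(b) ≤ 16 units — not met.
(1) = T OR F = true.
(2) no code violations — holds.
(3) ≥300 ft from school — satisfied.
So Overall is satisfied (T AND T AND T).

Yes — granted.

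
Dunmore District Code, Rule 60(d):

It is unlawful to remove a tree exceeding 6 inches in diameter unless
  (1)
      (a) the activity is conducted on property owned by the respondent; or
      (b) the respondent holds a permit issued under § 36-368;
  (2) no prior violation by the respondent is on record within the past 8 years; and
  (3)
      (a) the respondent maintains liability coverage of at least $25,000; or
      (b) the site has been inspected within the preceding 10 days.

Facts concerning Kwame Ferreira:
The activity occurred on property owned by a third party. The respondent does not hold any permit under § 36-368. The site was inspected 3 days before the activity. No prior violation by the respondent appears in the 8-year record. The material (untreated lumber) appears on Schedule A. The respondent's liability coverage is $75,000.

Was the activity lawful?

(a) own property — not satisfied.
(b) holds permit — not satisfied.
(1): F OR F → false.
(2) no prior violation — satisfied.
(a) coverage ≥ $25,000 — holds.
(b) site inspected — holds.
So (3) is satisfied (T OR T).
So Overall is not satisfied (F AND T AND T).

No — unlawful.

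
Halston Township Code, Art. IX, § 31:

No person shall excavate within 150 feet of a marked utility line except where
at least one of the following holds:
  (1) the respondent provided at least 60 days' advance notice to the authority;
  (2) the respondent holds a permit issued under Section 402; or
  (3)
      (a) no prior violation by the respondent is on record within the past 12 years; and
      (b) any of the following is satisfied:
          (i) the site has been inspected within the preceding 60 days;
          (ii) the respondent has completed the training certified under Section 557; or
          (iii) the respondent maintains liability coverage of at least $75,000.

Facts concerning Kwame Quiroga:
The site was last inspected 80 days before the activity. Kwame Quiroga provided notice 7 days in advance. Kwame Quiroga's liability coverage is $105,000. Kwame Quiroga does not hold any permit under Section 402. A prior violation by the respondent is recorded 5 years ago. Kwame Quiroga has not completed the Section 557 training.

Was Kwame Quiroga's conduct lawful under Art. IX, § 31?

No — unlawful.

(1) ≥60 days' notice — fails.
(2) holds permit — fails.
(a) no prior violation — fails.
(i) site inspected — fails.
(ii) training certified — fails.
(iii) coverage ≥ $75,000 — satisfied.
(b) = F OR F OR T = true.
(3): F AND T → false.
Overall: F OR F OR F → false.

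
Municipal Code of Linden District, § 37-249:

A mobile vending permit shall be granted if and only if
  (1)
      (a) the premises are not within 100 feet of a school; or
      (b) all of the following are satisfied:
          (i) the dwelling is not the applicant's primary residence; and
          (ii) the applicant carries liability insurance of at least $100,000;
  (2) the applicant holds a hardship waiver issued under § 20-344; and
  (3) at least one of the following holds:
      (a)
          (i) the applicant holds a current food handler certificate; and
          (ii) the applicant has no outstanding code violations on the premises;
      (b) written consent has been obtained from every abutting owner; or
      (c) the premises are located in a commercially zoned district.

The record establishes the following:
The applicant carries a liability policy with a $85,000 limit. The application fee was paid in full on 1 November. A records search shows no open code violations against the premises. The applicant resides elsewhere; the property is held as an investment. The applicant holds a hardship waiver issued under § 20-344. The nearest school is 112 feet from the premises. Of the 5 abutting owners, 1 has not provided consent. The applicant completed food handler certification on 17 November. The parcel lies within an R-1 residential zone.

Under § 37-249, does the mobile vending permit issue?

(a) ≥100 ft from school — satisfied.
(i) not (primary residence) — met.
(ii) insurance ≥ $100,000 — not met.
So (b) is not satisfied (T AND F).
So (1) is satisfied (T OR F).
(2) hardship waiver — met.
(i) food handler cert. — met.
(ii) no code violations — met.
So (a) is satisfied (T AND T).
(b) all abutters consent — fails.
(c) commercially zoned — not satisfied.
(3): T OR F OR F → true.
Overall: T AND T AND T → true.

Yes — granted.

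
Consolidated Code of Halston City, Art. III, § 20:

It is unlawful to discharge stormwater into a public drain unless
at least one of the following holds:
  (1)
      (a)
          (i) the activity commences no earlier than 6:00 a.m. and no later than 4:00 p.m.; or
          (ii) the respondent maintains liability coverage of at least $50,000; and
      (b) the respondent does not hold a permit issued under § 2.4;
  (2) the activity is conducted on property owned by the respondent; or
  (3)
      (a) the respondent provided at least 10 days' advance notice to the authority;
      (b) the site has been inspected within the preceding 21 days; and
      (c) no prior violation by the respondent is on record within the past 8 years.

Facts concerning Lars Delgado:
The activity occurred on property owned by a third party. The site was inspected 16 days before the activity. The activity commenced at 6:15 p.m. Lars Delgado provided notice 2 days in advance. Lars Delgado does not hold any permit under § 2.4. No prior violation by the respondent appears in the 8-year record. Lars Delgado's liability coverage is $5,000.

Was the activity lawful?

(i) start within hours — fails.
(ii) coverage ≥ $50,000 — not met.
So (a) is not satisfied (F OR F).
(b) not (holds permit) — holds.
So (1) is not satisfied (F AND T).
(2) own property — not satisfied.
(a) ≥10 days' notice — fails.
(b) site inspected — met.
(c) no prior violation — met.
(3): F AND T AND T → false.
Overall: F OR F OR F → false.

No — unlawful.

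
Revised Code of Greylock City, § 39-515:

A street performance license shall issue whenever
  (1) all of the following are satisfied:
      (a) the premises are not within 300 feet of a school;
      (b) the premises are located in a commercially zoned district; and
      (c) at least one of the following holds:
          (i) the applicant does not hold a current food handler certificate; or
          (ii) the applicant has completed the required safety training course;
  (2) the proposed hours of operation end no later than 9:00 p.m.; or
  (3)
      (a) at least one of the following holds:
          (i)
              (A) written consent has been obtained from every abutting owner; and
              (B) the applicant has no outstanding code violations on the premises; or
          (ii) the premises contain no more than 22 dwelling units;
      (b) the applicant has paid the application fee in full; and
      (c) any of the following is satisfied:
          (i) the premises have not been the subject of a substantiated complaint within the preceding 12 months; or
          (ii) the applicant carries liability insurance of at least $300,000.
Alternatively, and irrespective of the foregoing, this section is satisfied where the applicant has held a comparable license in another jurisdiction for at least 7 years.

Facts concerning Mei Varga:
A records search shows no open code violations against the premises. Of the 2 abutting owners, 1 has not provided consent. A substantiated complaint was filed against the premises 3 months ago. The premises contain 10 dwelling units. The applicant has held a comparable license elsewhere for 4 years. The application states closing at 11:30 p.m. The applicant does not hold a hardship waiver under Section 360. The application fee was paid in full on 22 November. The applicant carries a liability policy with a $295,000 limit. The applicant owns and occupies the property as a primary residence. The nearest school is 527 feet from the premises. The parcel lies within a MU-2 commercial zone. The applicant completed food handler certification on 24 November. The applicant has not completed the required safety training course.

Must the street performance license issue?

(a) ≥300 ft from school — satisfied.
(b) commercially zoned — met.
(i) not (food handler cert.) — not satisfied.
(ii) safety training — not satisfied.
(c): F OR F → false.
(1) = T AND T AND F = false.
(2) closes by 9 p.m. — not met.
(A) all abutters consent — not satisfied.
(B) no code violations — holds.
(i): F AND T → false.
(ii) ≤ 22 units — met.
So (a) is satisfied (F OR T).
(b) fee paid — met.
(i) no complaint in 12 mo. — fails.
(ii) insurance ≥ $300,000 — not met.
(c): F OR F → false.
(3) = T AND T AND F = false.
So Overall is not satisfied (F OR F OR F).
Exception (prior license ≥ 7 yr) — not satisfied.
Result: main false OR exception false → false.

No — denied.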